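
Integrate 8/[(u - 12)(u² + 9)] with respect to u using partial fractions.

Cover-up at u=12: P = 8/(12²+9) = 8/153. Coeff matching: Q = -8/153, R = -32/51. Decomposition: (8/153)/(u - 12) - ((8/153)u + 32/51)/(u² + 9). Integrate: linear → ln, quadratic → (1/2)ln + arctan: (8/153) ln|(u - 12)| - (4/153) ln(u² + 9) - (32/153) arctan(u/3) + C


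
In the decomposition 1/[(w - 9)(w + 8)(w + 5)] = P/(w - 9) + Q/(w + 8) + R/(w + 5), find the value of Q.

Cover-up at w = -8: Q = 1/[(-8 - 9)(-8 + 5)] = 1/[(-17)(-3)] = 1/51


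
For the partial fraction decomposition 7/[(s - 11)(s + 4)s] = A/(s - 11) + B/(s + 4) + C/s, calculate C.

Cover-up at s = 0: C = 7/[(0 - 11)(0 + 4)] = 7/[(-11)(4)] = -7/44


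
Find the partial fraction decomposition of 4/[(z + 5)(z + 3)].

4/(z + 5)(z + 3) = A/(z + 5) + B/(z + 3). A = 4/(-5 + 3) = -2, B = 4/(-3 + 5) = 2
Result: -2/(z + 5) + 2/(z + 3)


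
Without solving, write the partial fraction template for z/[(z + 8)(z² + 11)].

Linear + irreducible quadratic: α/(z + 8) + (βz + γ)/(z² + 11)


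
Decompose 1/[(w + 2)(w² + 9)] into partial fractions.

Cover-up at w = -2: α = 1/((-2)² + 9) = 1/13. Then β = -α = -1/13, γ = -α·(0 - 2) = 2/13
Result: (1/13)/(w + 2) - ((1/13)w - 2/13)/(w² + 9)


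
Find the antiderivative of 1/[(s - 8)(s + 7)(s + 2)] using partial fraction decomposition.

Cover-up: P = 1/150, Q = 1/75, R = -1/50. Decomposition: (1/150)/(s - 8) + (1/75)/(s + 7) - (1/50)/(s + 2). Integrate each term: (1/150) ln|(s - 8)| + (1/75) ln|(s + 7)| - (1/50) ln|(s + 2)| + C


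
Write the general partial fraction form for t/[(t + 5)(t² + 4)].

Linear + irreducible quadratic: P/(t + 5) + (Qt + R)/(t² + 4)


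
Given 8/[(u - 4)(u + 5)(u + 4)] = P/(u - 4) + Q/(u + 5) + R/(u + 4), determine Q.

Cover-up at u = -5: Q = 8/[(-5 - 4)(-5 + 4)] = 8/[(-9)(-1)] = 8/9


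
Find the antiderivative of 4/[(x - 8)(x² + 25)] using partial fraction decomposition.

Cover-up at x=8: P = 4/(8²+25) = 4/89. Coeff matching: Q = -4/89, R = -32/89. Decomposition: (4/89)/(x - 8) - ((4/89)x + 32/89)/(x² + 25). Integrate: linear → ln, quadratic → (1/2)ln + arctan: (4/89) ln|(x - 8)| - (2/89) ln(x² + 25) - (32/445) arctan(x/5) + C


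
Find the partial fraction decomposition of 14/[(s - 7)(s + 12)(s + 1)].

Using cover-up method: α = 7/76, β = 14/209, γ = -7/44
Result: (7/76)/(s - 7) + (14/209)/(s + 12) - (7/44)/(s + 1)


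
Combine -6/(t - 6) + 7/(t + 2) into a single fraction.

Common denominator (t - 6)(t + 2). Numerator: -6(t + 2) + 7(t - 6) = (-6t - 12) + (7t - 42) = t - 54
Result: (t - 54)/[(t - 6)(t + 2)]


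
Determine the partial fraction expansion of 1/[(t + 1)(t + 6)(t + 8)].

Using cover-up method: P = 1/35, Q = -1/10, R = 1/14
Result: (1/35)/(t + 1) - (1/10)/(t + 6) + (1/14)/(t + 8)


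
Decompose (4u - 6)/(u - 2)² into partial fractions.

(4u - 6) = α(u - 2) + β. At u = 2: β = 4·2 - 6 = 2. Coeff of u: α = 4
Result: 4/(u - 2) + 2/(u - 2)²


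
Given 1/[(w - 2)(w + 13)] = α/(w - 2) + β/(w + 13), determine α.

Cover-up at w = 2: α = 1/(2 + 13) = 1/15


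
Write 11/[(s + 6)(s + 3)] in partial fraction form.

11/(s + 6)(s + 3) = A/(s + 6) + B/(s + 3). A = 11/(-6 + 3) = -11/3, B = 11/(-3 + 6) = 11/3
Result: (-11/3)/(s + 6) + (11/3)/(s + 3)


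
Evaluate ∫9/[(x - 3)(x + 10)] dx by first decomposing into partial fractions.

Decompose: 9/[(x - 3)(x + 10)] = (9/13)/(x - 3) - (9/13)/(x + 10). Integrate each term: (9/13) ln|(x - 3)| - (9/13) ln|(x + 10)| + C


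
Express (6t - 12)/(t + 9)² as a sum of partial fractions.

(6t - 12) = P(t + 9) + Q. At t = -9: Q = 6·(-9) - 12 = -66. Coeff of t: P = 6
Result: 6/(t + 9) - 66/(t + 9)²


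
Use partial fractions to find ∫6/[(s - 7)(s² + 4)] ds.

Cover-up at s=7: α = 6/(7²+4) = 6/53. Coeff matching: β = -6/53, γ = -42/53. Decomposition: (6/53)/(s - 7) - ((6/53)s + 42/53)/(s² + 4). Integrate: linear → ln, quadratic → (1/2)ln + arctan: (6/53) ln|(s - 7)| - (3/53) ln(s² + 4) - (21/53) arctan(s/2) + C


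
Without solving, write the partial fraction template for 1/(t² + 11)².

Repeated quadratic factor: (At + B)/(t² + 11) + (Ct + D)/(t² + 11)²


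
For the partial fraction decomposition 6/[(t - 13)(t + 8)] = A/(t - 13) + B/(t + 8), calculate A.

Cover-up at t = 13: A = 6/(13 + 8) = 6/21 = 2/7


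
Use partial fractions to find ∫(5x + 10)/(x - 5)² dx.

Decompose: P = 5, Q = 5·5 + 10 = 35, so (5x + 10)/(x - 5)² = 5/(x - 5) + 35/(x - 5)². Integrate: ∫ P/(x - 5) dx = 5 ln|(x - 5)|; ∫ Q/(x - 5)² dx = -35/(x - 5). Sum: 5 ln|(x - 5)| - 35/(x - 5) + C


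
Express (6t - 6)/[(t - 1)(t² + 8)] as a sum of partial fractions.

At t=1: α = (6·1 - 6)/(1² + 8) = 0. β = -α = 0, γ = 6 - 1·α = 6
Result: (6)/(t² + 8)


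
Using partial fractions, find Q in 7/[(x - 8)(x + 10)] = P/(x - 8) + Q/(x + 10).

Cover-up at x = -10: Q = 7/(-10 - 8) = -7/18


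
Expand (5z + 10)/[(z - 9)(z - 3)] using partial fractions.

At z=9: P = (5·9 + 10)/(9 - 3) = 55/6. At z=3: Q = (5·3 + 10)/(3 - 9) = -25/6
Result: (55/6)/(z - 9) - (25/6)/(z - 3)


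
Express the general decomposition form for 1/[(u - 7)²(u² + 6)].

Repeated linear + quadratic: α/(u - 7) + β/(u - 7)² + (γu + δ)/(u² + 6)


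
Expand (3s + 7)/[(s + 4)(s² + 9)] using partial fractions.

At s=-4: A = (3·(-4) + 7)/((-4)² + 9) = -1/5. B = -A = 1/5, C = 3 - (-4)·A = 11/5
Result: (-1/5)/(s + 4) + ((1/5)s + 11/5)/(s² + 9)


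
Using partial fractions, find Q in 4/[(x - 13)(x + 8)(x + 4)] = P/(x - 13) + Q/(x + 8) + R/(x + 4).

Cover-up at x = -8: Q = 4/[(-8 - 13)(-8 + 4)] = 4/[(-21)(-4)] = 4/84 = 1/21


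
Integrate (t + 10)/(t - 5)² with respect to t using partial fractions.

Decompose: A = 1, B = 1·5 + 10 = 15, so (t + 10)/(t - 5)² = 1/(t - 5) + 15/(t - 5)². Integrate: ∫ A/(t - 5) dt = ln|(t - 5)|; ∫ B/(t - 5)² dt = -15/(t - 5). Sum: ln|(t - 5)| - 15/(t - 5) + C


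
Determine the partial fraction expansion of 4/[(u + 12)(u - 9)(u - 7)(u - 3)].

Using Heaviside cover-up: (-4/5985)/(u + 12) + (1/63)/(u - 9) - (1/38)/(u - 7) + (1/90)/(u - 3)


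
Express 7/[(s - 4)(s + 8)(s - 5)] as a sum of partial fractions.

Using cover-up method: α = -7/12, β = 7/156, γ = 7/13
Result: (-7/12)/(s - 4) + (7/156)/(s + 8) + (7/13)/(s - 5)


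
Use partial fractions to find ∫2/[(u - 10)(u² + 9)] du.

Cover-up at u=10: P = 2/(10²+9) = 2/109. Coeff matching: Q = -2/109, R = -20/109. Decomposition: (2/109)/(u - 10) - ((2/109)u + 20/109)/(u² + 9). Integrate: linear → ln, quadratic → (1/2)ln + arctan: (2/109) ln|(u - 10)| - (1/109) ln(u² + 9) - (20/327) arctan(u/3) + C


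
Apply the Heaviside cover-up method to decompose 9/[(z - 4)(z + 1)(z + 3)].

Cover (z - 4), z=4: α = 9/[(4 + 1)(4 + 3)] = 9/35. Cover (z + 1), z=-1: β = 9/[(-1 - 4)(-1 + 3)] = -9/10. Cover (z + 3), z=-3: γ = 9/[(-3 - 4)(-3 + 1)] = 9/14.
Result: (9/35)/(z - 4) - (9/10)/(z + 1) + (9/14)/(z + 3)


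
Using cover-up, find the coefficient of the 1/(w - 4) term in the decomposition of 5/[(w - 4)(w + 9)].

Cover (w - 4), set w=4: 5/((w + 9) at w=4) = 5/(13) = 5/13


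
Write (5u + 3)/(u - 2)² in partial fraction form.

(5u + 3) = A(u - 2) + B. At u = 2: B = 5·2 + 3 = 13. Coeff of u: A = 5
Result: 5/(u - 2) + 13/(u - 2)²


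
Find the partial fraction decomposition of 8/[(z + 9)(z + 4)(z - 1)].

Using cover-up method: P = 4/25, Q = -8/25, R = 4/25
Result: (4/25)/(z + 9) - (8/25)/(z + 4) + (4/25)/(z - 1)


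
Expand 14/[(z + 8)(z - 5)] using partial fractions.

14/(z + 8)(z - 5) = A/(z + 8) + B/(z - 5). A = 14/(-8 - 5) = -14/13, B = 14/(5 + 8) = 14/13
Result: (-14/13)/(z + 8) + (14/13)/(z - 5)


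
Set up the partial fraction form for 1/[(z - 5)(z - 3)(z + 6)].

Three distinct linear factors: P/(z - 5) + Q/(z - 3) + R/(z + 6)


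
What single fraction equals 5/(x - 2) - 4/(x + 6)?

Common denominator (x - 2)(x + 6). Numerator: 5(x + 6) - 4(x - 2) = (5x + 30) - (4x - 8) = x + 38
Result: (x + 38)/[(x - 2)(x + 6)]


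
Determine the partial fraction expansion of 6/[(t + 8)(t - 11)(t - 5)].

Using cover-up method: A = 6/247, B = 1/19, C = -1/13
Result: (6/247)/(t + 8) + (1/19)/(t - 11) - (1/13)/(t - 5)


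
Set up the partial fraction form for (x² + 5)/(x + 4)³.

Repeated linear factor (power 3): P/(x + 4) + Q/(x + 4)² + R/(x + 4)³


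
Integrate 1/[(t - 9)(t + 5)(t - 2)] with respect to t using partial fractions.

Cover-up: α = 1/98, β = 1/98, γ = -1/49. Decomposition: (1/98)/(t - 9) + (1/98)/(t + 5) - (1/49)/(t - 2). Integrate each term: (1/98) ln|(t - 9)| + (1/98) ln|(t + 5)| - (1/49) ln|(t - 2)| + C


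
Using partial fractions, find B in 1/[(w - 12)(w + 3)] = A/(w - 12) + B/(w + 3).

Cover-up at w = -3: B = 1/(-3 - 12) = -1/15


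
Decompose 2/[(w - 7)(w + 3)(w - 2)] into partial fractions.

Using cover-up method: A = 1/25, B = 1/25, C = -2/25
Result: (1/25)/(w - 7) + (1/25)/(w + 3) - (2/25)/(w - 2)


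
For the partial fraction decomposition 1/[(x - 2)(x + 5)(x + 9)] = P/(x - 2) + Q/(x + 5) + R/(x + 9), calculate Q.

Cover-up at x = -5: Q = 1/[(-5 - 2)(-5 + 9)] = 1/[(-7)(4)] = -1/28


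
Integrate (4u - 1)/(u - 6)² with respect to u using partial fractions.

Decompose: A = 4, B = 4·6 - 1 = 23, so (4u - 1)/(u - 6)² = 4/(u - 6) + 23/(u - 6)². Integrate: ∫ A/(u - 6) du = 4 ln|(u - 6)|; ∫ B/(u - 6)² du = -23/(u - 6). Sum: 4 ln|(u - 6)| - 23/(u - 6) + C


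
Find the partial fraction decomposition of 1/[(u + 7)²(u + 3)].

Cover-up at u=-3: C = 1/(-3 + 7)² = 1/16. Cover-up at u=-7: B = 1/(-7 + 3) = -1/4. Comparing u² coeff: A = -C = -1/16
Result: (-1/16)/(u + 7) - (1/4)/(u + 7)² + (1/16)/(u + 3)


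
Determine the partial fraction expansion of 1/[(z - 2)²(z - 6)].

Cover-up at z=6: R = 1/(6 - 2)² = 1/16. Cover-up at z=2: Q = 1/(2 - 6) = -1/4. Comparing z² coeff: P = -R = -1/16
Result: (-1/16)/(z - 2) - (1/4)/(z - 2)² + (1/16)/(z - 6)


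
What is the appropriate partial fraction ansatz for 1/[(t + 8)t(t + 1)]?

Three distinct linear factors: A/(t + 8) + B/t + C/(t + 1)


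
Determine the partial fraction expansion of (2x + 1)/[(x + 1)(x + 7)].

At x=-1: A = (2·(-1) + 1)/(-1 + 7) = -1/6. At x=-7: B = (2·(-7) + 1)/(-7 + 1) = 13/6
Result: (-1/6)/(x + 1) + (13/6)/(x + 7)


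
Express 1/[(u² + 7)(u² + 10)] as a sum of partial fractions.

Coefficient matching gives P = R = 0, Q = 1/(10-7) = 1/3, S = -Q = -1/3
Result: (1/3)/(u² + 7) - (1/3)/(u² + 10)


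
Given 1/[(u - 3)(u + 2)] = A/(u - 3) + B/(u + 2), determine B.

Cover-up at u = -2: B = 1/(-2 - 3) = -1/5


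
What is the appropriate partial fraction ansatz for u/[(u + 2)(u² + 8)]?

Linear + irreducible quadratic: P/(u + 2) + (Qu + R)/(u² + 8)


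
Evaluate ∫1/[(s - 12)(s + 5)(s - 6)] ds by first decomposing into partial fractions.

Cover-up: P = 1/102, Q = 1/187, R = -1/66. Decomposition: (1/102)/(s - 12) + (1/187)/(s + 5) - (1/66)/(s - 6). Integrate each term: (1/102) ln|(s - 12)| + (1/187) ln|(s + 5)| - (1/66) ln|(s - 6)| + C


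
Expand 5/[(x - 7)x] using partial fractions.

5/(x - 7)x = A/(x - 7) + B/x. A = 5/(7 - 0) = 5/7, B = 5/(0 - 7) = -5/7
Result: (5/7)/(x - 7) - (5/7)/x


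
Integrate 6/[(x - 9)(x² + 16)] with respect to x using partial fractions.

Cover-up at x=9: α = 6/(9²+16) = 6/97. Coeff matching: β = -6/97, γ = -54/97. Decomposition: (6/97)/(x - 9) - ((6/97)x + 54/97)/(x² + 16). Integrate: linear → ln, quadratic → (1/2)ln + arctan: (6/97) ln|(x - 9)| - (3/97) ln(x² + 16) - (27/194) arctan(x/4) + C


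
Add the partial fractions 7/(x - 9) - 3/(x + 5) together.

Common denominator (x - 9)(x + 5). Numerator: 7(x + 5) - 3(x - 9) = (7x + 35) - (3x - 27) = 4x + 62
Result: (4x + 62)/[(x - 9)(x + 5)]


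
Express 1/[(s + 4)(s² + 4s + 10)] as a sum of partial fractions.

Cover-up at s = -4: A = 1/((-4)² + 4·(-4) + 10) = 1/10. Then B = -A = -1/10, C = -A·(4 - 4) = 0
Result: (1/10)/(s + 4) - ((1/10)s)/(s² + 4s + 10)


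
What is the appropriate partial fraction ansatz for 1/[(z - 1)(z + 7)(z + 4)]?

Three distinct linear factors: P/(z - 1) + Q/(z + 7) + R/(z + 4)


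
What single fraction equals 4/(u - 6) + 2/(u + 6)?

Common denominator (u - 6)(u + 6). Numerator: 4(u + 6) + 2(u - 6) = (4u + 24) + (2u - 12) = 6u + 12
Result: (6u + 12)/[(u - 6)(u + 6)]


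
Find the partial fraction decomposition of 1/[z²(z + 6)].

Cover-up at z=-6: γ = 1/(-6 - 0)² = 1/36. Cover-up at z=0: β = 1/(0 + 6) = 1/6. Comparing z² coeff: α = -γ = -1/36
Result: (-1/36)/z + (1/6)/z² + (1/36)/(z + 6)


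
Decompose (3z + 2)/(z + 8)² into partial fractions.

(3z + 2) = P(z + 8) + Q. At z = -8: Q = 3·(-8) + 2 = -22. Coeff of z: P = 3
Result: 3/(z + 8) - 22/(z + 8)²


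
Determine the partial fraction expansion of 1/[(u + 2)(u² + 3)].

Cover-up at u = -2: A = 1/((-2)² + 3) = 1/7. Then B = -A = -1/7, C = -A·(0 - 2) = 2/7
Result: (1/7)/(u + 2) - ((1/7)u - 2/7)/(u² + 3)


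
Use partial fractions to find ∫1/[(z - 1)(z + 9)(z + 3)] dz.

Cover-up: P = 1/40, Q = 1/60, R = -1/24. Decomposition: (1/40)/(z - 1) + (1/60)/(z + 9) - (1/24)/(z + 3). Integrate each term: (1/40) ln|(z - 1)| + (1/60) ln|(z + 9)| - (1/24) ln|(z + 3)| + C


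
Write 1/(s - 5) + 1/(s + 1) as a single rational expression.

Common denominator (s - 5)(s + 1). Numerator: 1(s + 1) + 1(s - 5) = (s + 1) + (s - 5) = 2s - 4
Result: (2s - 4)/[(s - 5)(s + 1)]


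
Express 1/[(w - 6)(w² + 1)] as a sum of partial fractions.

Cover-up at w = 6: P = 1/(6² + 1) = 1/37. Then Q = -P = -1/37, R = -P·(0 + 6) = -6/37
Result: (1/37)/(w - 6) - ((1/37)w + 6/37)/(w² + 1)


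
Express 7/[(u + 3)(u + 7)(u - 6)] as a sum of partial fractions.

Using cover-up method: P = -7/36, Q = 7/52, R = 7/117
Result: (-7/36)/(u + 3) + (7/52)/(u + 7) + (7/117)/(u - 6)


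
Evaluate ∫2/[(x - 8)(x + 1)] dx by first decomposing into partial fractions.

Decompose: 2/[(x - 8)(x + 1)] = (2/9)/(x - 8) - (2/9)/(x + 1). Integrate each term: (2/9) ln|(x - 8)| - (2/9) ln|(x + 1)| + C


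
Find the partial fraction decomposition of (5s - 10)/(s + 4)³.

(5s - 10) = A(s + 4)² + B(s + 4) + C. At s = -4: C = 5·(-4) - 10 = -30. Coefficients: A = 0, B = 5
Result: 5/(s + 4)² - 30/(s + 4)³


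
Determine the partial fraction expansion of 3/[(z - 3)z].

3/(z - 3)z = P/(z - 3) + Q/z. P = 3/(3 - 0) = 1, Q = 3/(0 - 3) = -1
Result: 1/(z - 3) - 1/z


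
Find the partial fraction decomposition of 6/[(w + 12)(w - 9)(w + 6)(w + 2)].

Using Heaviside cover-up: (-1/210)/(w + 12) + (2/1155)/(w - 9) + (1/60)/(w + 6) - (3/220)/(w + 2)


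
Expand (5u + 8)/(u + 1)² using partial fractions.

(5u + 8) = P(u + 1) + Q. At u = -1: Q = 5·(-1) + 8 = 3. Coeff of u: P = 5
Result: 5/(u + 1) + 3/(u + 1)²


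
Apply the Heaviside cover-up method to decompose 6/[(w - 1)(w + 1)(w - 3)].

Cover (w - 1), w=1: α = 6/[(1 + 1)(1 - 3)] = -3/2. Cover (w + 1), w=-1: β = 6/[(-1 - 1)(-1 - 3)] = 3/4. Cover (w - 3), w=3: γ = 6/[(3 - 1)(3 + 1)] = 3/4.
Result: (-3/2)/(w - 1) + (3/4)/(w + 1) + (3/4)/(w - 3)


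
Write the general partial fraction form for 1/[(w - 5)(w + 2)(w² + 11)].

Two linear + quadratic: A/(w - 5) + B/(w + 2) + (Cw + D)/(w² + 11)


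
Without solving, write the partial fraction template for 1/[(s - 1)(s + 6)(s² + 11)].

Two linear + quadratic: α/(s - 1) + β/(s + 6) + (γs + δ)/(s² + 11)


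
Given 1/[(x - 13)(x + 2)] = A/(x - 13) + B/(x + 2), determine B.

Cover-up at x = -2: B = 1/(-2 - 13) = -1/15


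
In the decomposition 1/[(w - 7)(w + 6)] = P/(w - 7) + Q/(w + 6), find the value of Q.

Cover-up at w = -6: Q = 1/(-6 - 7) = -1/13


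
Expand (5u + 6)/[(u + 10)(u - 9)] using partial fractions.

At u=-10: P = (5·(-10) + 6)/(-10 - 9) = 44/19. At u=9: Q = (5·9 + 6)/(9 + 10) = 51/19
Result: (44/19)/(u + 10) + (51/19)/(u - 9)


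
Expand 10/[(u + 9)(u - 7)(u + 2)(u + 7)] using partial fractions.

Using Heaviside cover-up: (-5/112)/(u + 9) + (5/1008)/(u - 7) - (2/63)/(u + 2) + (1/14)/(u + 7)


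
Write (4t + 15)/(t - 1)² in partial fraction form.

(4t + 15) = α(t - 1) + β. At t = 1: β = 4·1 + 15 = 19. Coeff of t: α = 4
Result: 4/(t - 1) + 19/(t - 1)²


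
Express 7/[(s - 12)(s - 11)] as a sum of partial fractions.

7/(s - 12)(s - 11) = α/(s - 12) + β/(s - 11). α = 7/(12 - 11) = 7, β = 7/(11 - 12) = -7
Result: 7/(s - 12) - 7/(s - 11)


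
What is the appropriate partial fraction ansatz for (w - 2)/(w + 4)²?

Repeated linear factor: P/(w + 4) + Q/(w + 4)²


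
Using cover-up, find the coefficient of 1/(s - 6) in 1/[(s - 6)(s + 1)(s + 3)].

Cover (s - 6), set s=6: 1/[(6 + 1)(6 + 3)] = 1/63


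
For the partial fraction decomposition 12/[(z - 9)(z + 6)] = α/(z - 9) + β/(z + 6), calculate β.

Cover-up at z = -6: β = 12/(-6 - 9) = -12/15 = -4/5


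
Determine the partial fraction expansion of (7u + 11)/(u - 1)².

(7u + 11) = P(u - 1) + Q. At u = 1: Q = 7·1 + 11 = 18. Coeff of u: P = 7
Result: 7/(u - 1) + 18/(u - 1)²


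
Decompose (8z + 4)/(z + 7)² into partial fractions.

(8z + 4) = α(z + 7) + β. At z = -7: β = 8·(-7) + 4 = -52. Coeff of z: α = 8
Result: 8/(z + 7) - 52/(z + 7)²


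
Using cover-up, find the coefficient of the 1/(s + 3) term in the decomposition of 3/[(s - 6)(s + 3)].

Cover (s + 3), set s=-3: 3/((s - 6) at s=-3) = 3/(-9) = -1/3


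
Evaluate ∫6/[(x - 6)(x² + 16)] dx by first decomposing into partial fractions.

Cover-up at x=6: P = 6/(6²+16) = 3/26. Coeff matching: Q = -3/26, R = -9/13. Decomposition: (3/26)/(x - 6) - ((3/26)x + 9/13)/(x² + 16). Integrate: linear → ln, quadratic → (1/2)ln + arctan: (3/26) ln|(x - 6)| - (3/52) ln(x² + 16) - (9/52) arctan(x/4) + C


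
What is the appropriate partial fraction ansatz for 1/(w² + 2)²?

Repeated quadratic factor: (Aw + B)/(w² + 2) + (Cw + D)/(w² + 2)²


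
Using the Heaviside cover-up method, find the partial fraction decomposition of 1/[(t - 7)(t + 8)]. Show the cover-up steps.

Cover (t - 7): set t=7, get A = 1/(7 + 8) = 1/15. Cover (t + 8): set t=-8, get B = 1/(-8 - 7) = -1/15.
Result: (1/15)/(t - 7) - (1/15)/(t + 8)


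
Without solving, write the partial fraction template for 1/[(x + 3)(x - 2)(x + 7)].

Three distinct linear factors: α/(x + 3) + β/(x - 2) + γ/(x + 7)


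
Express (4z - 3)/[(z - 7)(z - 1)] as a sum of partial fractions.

At z=7: α = (4·7 - 3)/(7 - 1) = 25/6. At z=1: β = (4·1 - 3)/(1 - 7) = -1/6
Result: (25/6)/(z - 7) - (1/6)/(z - 1)


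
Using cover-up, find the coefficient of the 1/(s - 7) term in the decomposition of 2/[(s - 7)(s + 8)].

Cover (s - 7), set s=7: 2/((s + 8) at s=7) = 2/(15) = 2/15


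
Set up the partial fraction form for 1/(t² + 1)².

Repeated quadratic factor: (αt + β)/(t² + 1) + (γt + δ)/(t² + 1)²


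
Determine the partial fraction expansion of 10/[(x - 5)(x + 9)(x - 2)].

Using cover-up method: A = 5/21, B = 5/77, C = -10/33
Result: (5/21)/(x - 5) + (5/77)/(x + 9) - (10/33)/(x - 2)


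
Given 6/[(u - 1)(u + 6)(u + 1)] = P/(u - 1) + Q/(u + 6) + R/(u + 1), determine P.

Cover-up at u = 1: P = 6/[(1 + 6)(1 + 1)] = 6/[(7)(2)] = 6/14 = 3/7


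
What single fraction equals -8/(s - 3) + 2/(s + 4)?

Common denominator (s - 3)(s + 4). Numerator: -8(s + 4) + 2(s - 3) = (-8s - 32) + (2s - 6) = -6s - 38
Result: (-6s - 38)/[(s - 3)(s + 4)]


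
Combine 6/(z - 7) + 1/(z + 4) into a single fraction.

Common denominator (z - 7)(z + 4). Numerator: 6(z + 4) + 1(z - 7) = (6z + 24) + (z - 7) = 7z + 17
Result: (7z + 17)/[(z - 7)(z + 4)]


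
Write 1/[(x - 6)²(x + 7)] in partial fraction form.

Cover-up at x=-7: R = 1/(-7 - 6)² = 1/169. Cover-up at x=6: Q = 1/(6 + 7) = 1/13. Comparing x² coeff: P = -R = -1/169
Result: (-1/169)/(x - 6) + (1/13)/(x - 6)² + (1/169)/(x + 7)


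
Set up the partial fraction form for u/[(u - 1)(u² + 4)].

Linear + irreducible quadratic: P/(u - 1) + (Qu + R)/(u² + 4)


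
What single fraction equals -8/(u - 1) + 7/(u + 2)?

Common denominator (u - 1)(u + 2). Numerator: -8(u + 2) + 7(u - 1) = (-8u - 16) + (7u - 7) = -u - 23
Result: (-u - 23)/[(u - 1)(u + 2)]


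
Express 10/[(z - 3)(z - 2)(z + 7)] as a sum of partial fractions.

Using cover-up method: A = 1, B = -10/9, C = 1/9
Result: 1/(z - 3) - (10/9)/(z - 2) + (1/9)/(z + 7)


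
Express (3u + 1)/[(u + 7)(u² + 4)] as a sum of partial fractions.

At u=-7: P = (3·(-7) + 1)/((-7)² + 4) = -20/53. Q = -P = 20/53, R = 3 - (-7)·P = 19/53
Result: (-20/53)/(u + 7) + ((20/53)u + 19/53)/(u² + 4)


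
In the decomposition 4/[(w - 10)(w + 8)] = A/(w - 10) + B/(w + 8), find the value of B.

Cover-up at w = -8: B = 4/(-8 - 10) = -4/18 = -2/9


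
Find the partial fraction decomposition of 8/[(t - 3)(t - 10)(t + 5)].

Using cover-up method: α = -1/7, β = 8/105, γ = 1/15
Result: (-1/7)/(t - 3) + (8/105)/(t - 10) + (1/15)/(t + 5)


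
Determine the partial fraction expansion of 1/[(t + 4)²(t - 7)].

Cover-up at t=7: C = 1/(7 + 4)² = 1/121. Cover-up at t=-4: B = 1/(-4 - 7) = -1/11. Comparing t² coeff: A = -C = -1/121
Result: (-1/121)/(t + 4) - (1/11)/(t + 4)² + (1/121)/(t - 7)


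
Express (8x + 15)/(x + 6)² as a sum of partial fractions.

(8x + 15) = α(x + 6) + β. At x = -6: β = 8·(-6) + 15 = -33. Coeff of x: α = 8
Result: 8/(x + 6) - 33/(x + 6)²


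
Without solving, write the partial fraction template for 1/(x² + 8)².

Repeated quadratic factor: (Px + Q)/(x² + 8) + (Rx + S)/(x² + 8)²


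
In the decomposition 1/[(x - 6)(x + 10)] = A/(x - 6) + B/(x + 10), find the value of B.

Cover-up at x = -10: B = 1/(-10 - 6) = -1/16


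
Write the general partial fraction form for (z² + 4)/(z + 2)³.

Repeated linear factor (power 3): α/(z + 2) + β/(z + 2)² + γ/(z + 2)³


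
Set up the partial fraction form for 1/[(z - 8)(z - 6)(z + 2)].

Three distinct linear factors: P/(z - 8) + Q/(z - 6) + R/(z + 2)


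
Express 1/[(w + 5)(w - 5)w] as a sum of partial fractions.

Using cover-up method: α = 1/50, β = 1/50, γ = -1/25
Result: (1/50)/(w + 5) + (1/50)/(w - 5) - (1/25)/w


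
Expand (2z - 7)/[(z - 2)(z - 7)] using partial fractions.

At z=2: P = (2·2 - 7)/(2 - 7) = 3/5. At z=7: Q = (2·7 - 7)/(7 - 2) = 7/5
Result: (3/5)/(z - 2) + (7/5)/(z - 7)


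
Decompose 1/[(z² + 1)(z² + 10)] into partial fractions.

Coefficient matching gives P = R = 0, Q = 1/(10-1) = 1/9, S = -Q = -1/9
Result: (1/9)/(z² + 1) - (1/9)/(z² + 10)


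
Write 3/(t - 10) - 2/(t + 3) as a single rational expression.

Common denominator (t - 10)(t + 3). Numerator: 3(t + 3) - 2(t - 10) = (3t + 9) - (2t - 20) = t + 29
Result: (t + 29)/[(t - 10)(t + 3)]


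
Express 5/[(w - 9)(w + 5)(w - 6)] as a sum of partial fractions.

Using cover-up method: P = 5/42, Q = 5/154, R = -5/33
Result: (5/42)/(w - 9) + (5/154)/(w + 5) - (5/33)/(w - 6)


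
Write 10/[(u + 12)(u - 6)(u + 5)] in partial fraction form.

Using cover-up method: A = 5/63, B = 5/99, C = -10/77
Result: (5/63)/(u + 12) + (5/99)/(u - 6) - (10/77)/(u + 5)


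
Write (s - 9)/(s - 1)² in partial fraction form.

(s - 9) = A(s - 1) + B. At s = 1: B = 1·1 - 9 = -8. Coeff of s: A = 1
Result: 1/(s - 1) - 8/(s - 1)²


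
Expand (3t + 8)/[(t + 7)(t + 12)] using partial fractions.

At t=-7: α = (3·(-7) + 8)/(-7 + 12) = -13/5. At t=-12: β = (3·(-12) + 8)/(-12 + 7) = 28/5
Result: (-13/5)/(t + 7) + (28/5)/(t + 12)


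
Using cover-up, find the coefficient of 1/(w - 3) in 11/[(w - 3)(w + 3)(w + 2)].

Cover (w - 3), set w=3: 11/[(3 + 3)(3 + 2)] = 11/30


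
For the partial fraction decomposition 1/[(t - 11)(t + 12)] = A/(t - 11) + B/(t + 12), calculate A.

Cover-up at t = 11: A = 1/(11 + 12) = 1/23


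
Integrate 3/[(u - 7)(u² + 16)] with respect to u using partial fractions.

Cover-up at u=7: P = 3/(7²+16) = 3/65. Coeff matching: Q = -3/65, R = -21/65. Decomposition: (3/65)/(u - 7) - ((3/65)u + 21/65)/(u² + 16). Integrate: linear → ln, quadratic → (1/2)ln + arctan: (3/65) ln|(u - 7)| - (3/130) ln(u² + 16) - (21/260) arctan(u/4) + C


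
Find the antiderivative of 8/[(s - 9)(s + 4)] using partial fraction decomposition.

Decompose: 8/[(s - 9)(s + 4)] = (8/13)/(s - 9) - (8/13)/(s + 4). Integrate each term: (8/13) ln|(s - 9)| - (8/13) ln|(s + 4)| + C


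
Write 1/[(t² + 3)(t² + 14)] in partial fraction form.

Coefficient matching gives P = R = 0, Q = 1/(14-3) = 1/11, S = -Q = -1/11
Result: (1/11)/(t² + 3) - (1/11)/(t² + 14)


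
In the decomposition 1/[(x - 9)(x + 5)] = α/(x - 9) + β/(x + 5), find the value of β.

Cover-up at x = -5: β = 1/(-5 - 9) = -1/14


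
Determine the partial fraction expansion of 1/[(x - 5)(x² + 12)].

Cover-up at x = 5: A = 1/(5² + 12) = 1/37. Then B = -A = -1/37, C = -A·(0 + 5) = -5/37
Result: (1/37)/(x - 5) - ((1/37)x + 5/37)/(x² + 12)


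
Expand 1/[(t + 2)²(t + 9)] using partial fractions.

Cover-up at t=-9: C = 1/(-9 + 2)² = 1/49. Cover-up at t=-2: B = 1/(-2 + 9) = 1/7. Comparing t² coeff: A = -C = -1/49
Result: (-1/49)/(t + 2) + (1/7)/(t + 2)² + (1/49)/(t + 9)


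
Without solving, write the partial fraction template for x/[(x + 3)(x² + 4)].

Linear + irreducible quadratic: α/(x + 3) + (βx + γ)/(x² + 4)


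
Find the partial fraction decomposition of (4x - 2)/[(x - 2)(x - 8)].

At x=2: A = (4·2 - 2)/(2 - 8) = -1. At x=8: B = (4·8 - 2)/(8 - 2) = 5
Result: -1/(x - 2) + 5/(x - 8)


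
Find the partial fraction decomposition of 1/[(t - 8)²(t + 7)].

Cover-up at t=-7: γ = 1/(-7 - 8)² = 1/225. Cover-up at t=8: β = 1/(8 + 7) = 1/15. Comparing t² coeff: α = -γ = -1/225
Result: (-1/225)/(t - 8) + (1/15)/(t - 8)² + (1/225)/(t + 7)


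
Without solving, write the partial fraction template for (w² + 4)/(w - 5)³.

Repeated linear factor (power 3): A/(w - 5) + B/(w - 5)² + C/(w - 5)³


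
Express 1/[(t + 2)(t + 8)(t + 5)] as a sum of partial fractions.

Using cover-up method: A = 1/18, B = 1/18, C = -1/9
Result: (1/18)/(t + 2) + (1/18)/(t + 8) - (1/9)/(t + 5)


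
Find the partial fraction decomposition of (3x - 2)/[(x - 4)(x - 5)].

At x=4: P = (3·4 - 2)/(4 - 5) = -10. At x=5: Q = (3·5 - 2)/(5 - 4) = 13
Result: -10/(x - 4) + 13/(x - 5)


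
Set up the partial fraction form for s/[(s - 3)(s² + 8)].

Linear + irreducible quadratic: α/(s - 3) + (βs + γ)/(s² + 8)


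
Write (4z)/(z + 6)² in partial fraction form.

(4z) = α(z + 6) + β. At z = -6: β = 4·(-6) + 0 = -24. Coeff of z: α = 4
Result: 4/(z + 6) - 24/(z + 6)²


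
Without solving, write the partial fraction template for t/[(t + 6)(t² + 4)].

Linear + irreducible quadratic: A/(t + 6) + (Bt + C)/(t² + 4)


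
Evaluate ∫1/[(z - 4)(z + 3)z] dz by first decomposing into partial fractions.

Cover-up: A = 1/28, B = 1/21, C = -1/12. Decomposition: (1/28)/(z - 4) + (1/21)/(z + 3) - (1/12)/z. Integrate each term: (1/28) ln|(z - 4)| + (1/21) ln|(z + 3)| - (1/12) ln|z| + C


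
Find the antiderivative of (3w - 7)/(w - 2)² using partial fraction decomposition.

Decompose: P = 3, Q = 3·2 - 7 = -1, so (3w - 7)/(w - 2)² = 3/(w - 2) - 1/(w - 2)². Integrate: ∫ P/(w - 2) dw = 3 ln|(w - 2)|; ∫ Q/(w - 2)² dw = 1/(w - 2). Sum: 3 ln|(w - 2)| + 1/(w - 2) + C


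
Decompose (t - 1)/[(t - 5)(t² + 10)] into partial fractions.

At t=5: P = (1·5 - 1)/(5² + 10) = 4/35. Q = -P = -4/35, R = 1 - 5·P = 3/7
Result: (4/35)/(t - 5) - ((4/35)t - 3/7)/(t² + 10)


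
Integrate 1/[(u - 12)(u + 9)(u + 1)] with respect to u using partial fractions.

Cover-up: A = 1/273, B = 1/168, C = -1/104. Decomposition: (1/273)/(u - 12) + (1/168)/(u + 9) - (1/104)/(u + 1). Integrate each term: (1/273) ln|(u - 12)| + (1/168) ln|(u + 9)| - (1/104) ln|(u + 1)| + C


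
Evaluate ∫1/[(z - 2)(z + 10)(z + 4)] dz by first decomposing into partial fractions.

Cover-up: α = 1/72, β = 1/72, γ = -1/36. Decomposition: (1/72)/(z - 2) + (1/72)/(z + 10) - (1/36)/(z + 4). Integrate each term: (1/72) ln|(z - 2)| + (1/72) ln|(z + 10)| - (1/36) ln|(z + 4)| + C


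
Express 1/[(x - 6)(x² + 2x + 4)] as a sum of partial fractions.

Cover-up at x = 6: P = 1/(6² + 2·6 + 4) = 1/52. Then Q = -P = -1/52, R = -P·(2 + 6) = -2/13
Result: (1/52)/(x - 6) - ((1/52)x + 2/13)/(x² + 2x + 4)


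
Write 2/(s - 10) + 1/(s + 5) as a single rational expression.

Common denominator (s - 10)(s + 5). Numerator: 2(s + 5) + 1(s - 10) = (2s + 10) + (s - 10) = 3s
Result: (3s)/[(s - 10)(s + 5)]


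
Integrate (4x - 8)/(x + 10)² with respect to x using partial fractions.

Decompose: α = 4, β = 4·(-10) - 8 = -48, so (4x - 8)/(x + 10)² = 4/(x + 10) - 48/(x + 10)². Integrate: ∫ α/(x + 10) dx = 4 ln|(x + 10)|; ∫ β/(x + 10)² dx = 48/(x + 10). Sum: 4 ln|(x + 10)| + 48/(x + 10) + C


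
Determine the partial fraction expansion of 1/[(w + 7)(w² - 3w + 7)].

Cover-up at w = -7: A = 1/((-7)² - 3·(-7) + 7) = 1/77. Then B = -A = -1/77, C = -A·(-3 - 7) = 10/77
Result: (1/77)/(w + 7) - ((1/77)w - 10/77)/(w² - 3w + 7)


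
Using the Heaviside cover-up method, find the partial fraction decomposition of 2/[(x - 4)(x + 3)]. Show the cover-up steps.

Cover (x - 4): set x=4, get P = 2/(4 + 3) = 2/7. Cover (x + 3): set x=-3, get Q = 2/(-3 - 4) = -2/7.
Result: (2/7)/(x - 4) - (2/7)/(x + 3)


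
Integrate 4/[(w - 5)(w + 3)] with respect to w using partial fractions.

Decompose: 4/[(w - 5)(w + 3)] = (1/2)/(w - 5) - (1/2)/(w + 3). Integrate each term: (1/2) ln|(w - 5)| - (1/2) ln|(w + 3)| + C


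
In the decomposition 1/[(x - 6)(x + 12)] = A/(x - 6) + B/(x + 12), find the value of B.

Cover-up at x = -12: B = 1/(-12 - 6) = -1/18


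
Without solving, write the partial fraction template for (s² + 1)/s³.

Repeated linear factor (power 3): α/s + β/s² + γ/s³


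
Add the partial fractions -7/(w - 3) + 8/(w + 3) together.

Common denominator (w - 3)(w + 3). Numerator: -7(w + 3) + 8(w - 3) = (-7w - 21) + (8w - 24) = w - 45
Result: (w - 45)/[(w - 3)(w + 3)]


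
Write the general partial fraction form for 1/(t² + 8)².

Repeated quadratic factor: (αt + β)/(t² + 8) + (γt + δ)/(t² + 8)²


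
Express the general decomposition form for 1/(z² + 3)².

Repeated quadratic factor: (Az + B)/(z² + 3) + (Cz + D)/(z² + 3)²


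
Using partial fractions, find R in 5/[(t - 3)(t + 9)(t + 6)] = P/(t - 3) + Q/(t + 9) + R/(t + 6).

Cover-up at t = -6: R = 5/[(-6 - 3)(-6 + 9)] = 5/[(-9)(3)] = -5/27


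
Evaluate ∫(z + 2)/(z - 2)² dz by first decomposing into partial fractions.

Decompose: A = 1, B = 1·2 + 2 = 4, so (z + 2)/(z - 2)² = 1/(z - 2) + 4/(z - 2)². Integrate: ∫ A/(z - 2) dz = ln|(z - 2)|; ∫ B/(z - 2)² dz = -4/(z - 2). Sum: ln|(z - 2)| - 4/(z - 2) + C


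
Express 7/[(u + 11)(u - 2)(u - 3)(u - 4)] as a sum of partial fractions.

Using Heaviside cover-up: (-1/390)/(u + 11) + (7/26)/(u - 2) - (1/2)/(u - 3) + (7/30)/(u - 4)


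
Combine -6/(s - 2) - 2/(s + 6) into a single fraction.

Common denominator (s - 2)(s + 6). Numerator: -6(s + 6) - 2(s - 2) = (-6s - 36) - (2s - 4) = -8s - 32
Result: (-8s - 32)/[(s - 2)(s + 6)]


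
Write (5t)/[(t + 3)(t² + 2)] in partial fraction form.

At t=-3: α = (5·(-3) + 0)/((-3)² + 2) = -15/11. β = -α = 15/11, γ = 5 - (-3)·α = 10/11
Result: (-15/11)/(t + 3) + ((15/11)t + 10/11)/(t² + 2)


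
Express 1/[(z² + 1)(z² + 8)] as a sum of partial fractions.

Coefficient matching gives A = C = 0, B = 1/(8-1) = 1/7, D = -B = -1/7
Result: (1/7)/(z² + 1) - (1/7)/(z² + 8)


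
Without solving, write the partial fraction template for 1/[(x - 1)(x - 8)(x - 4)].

Three distinct linear factors: α/(x - 1) + β/(x - 8) + γ/(x - 4)


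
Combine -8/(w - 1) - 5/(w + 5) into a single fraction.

Common denominator (w - 1)(w + 5). Numerator: -8(w + 5) - 5(w - 1) = (-8w - 40) - (5w - 5) = -13w - 35
Result: (-13w - 35)/[(w - 1)(w + 5)]


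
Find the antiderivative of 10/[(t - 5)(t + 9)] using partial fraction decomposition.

Decompose: 10/[(t - 5)(t + 9)] = (5/7)/(t - 5) - (5/7)/(t + 9). Integrate each term: (5/7) ln|(t - 5)| - (5/7) ln|(t + 9)| + C


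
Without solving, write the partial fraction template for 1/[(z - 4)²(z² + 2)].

Repeated linear + quadratic: A/(z - 4) + B/(z - 4)² + (Cz + D)/(z² + 2)


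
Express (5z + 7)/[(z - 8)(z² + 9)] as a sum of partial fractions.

At z=8: α = (5·8 + 7)/(8² + 9) = 47/73. β = -α = -47/73, γ = 5 - 8·α = -11/73
Result: (47/73)/(z - 8) - ((47/73)z + 11/73)/(z² + 9)


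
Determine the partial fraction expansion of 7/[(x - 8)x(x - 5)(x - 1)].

Using Heaviside cover-up: (1/24)/(x - 8) - (7/40)/x - (7/60)/(x - 5) + (1/4)/(x - 1)


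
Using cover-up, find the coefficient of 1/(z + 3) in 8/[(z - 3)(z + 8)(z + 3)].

Cover (z + 3), set z=-3: 8/[(-3 - 3)(-3 + 8)] = -4/15


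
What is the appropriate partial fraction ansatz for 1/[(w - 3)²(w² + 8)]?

Repeated linear + quadratic: A/(w - 3) + B/(w - 3)² + (Cw + D)/(w² + 8)


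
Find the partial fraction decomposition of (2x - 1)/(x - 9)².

(2x - 1) = A(x - 9) + B. At x = 9: B = 2·9 - 1 = 17. Coeff of x: A = 2
Result: 2/(x - 9) + 17/(x - 9)²


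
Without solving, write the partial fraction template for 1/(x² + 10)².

Repeated quadratic factor: (αx + β)/(x² + 10) + (γx + δ)/(x² + 10)²


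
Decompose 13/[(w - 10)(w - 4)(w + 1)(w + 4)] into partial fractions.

Using Heaviside cover-up: (13/924)/(w - 10) - (13/240)/(w - 4) + (13/165)/(w + 1) - (13/336)/(w + 4)


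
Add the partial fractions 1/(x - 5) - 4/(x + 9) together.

Common denominator (x - 5)(x + 9). Numerator: 1(x + 9) - 4(x - 5) = (x + 9) - (4x - 20) = -3x + 29
Result: (-3x + 29)/[(x - 5)(x + 9)]


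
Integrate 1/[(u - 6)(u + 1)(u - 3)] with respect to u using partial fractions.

Cover-up: α = 1/21, β = 1/28, γ = -1/12. Decomposition: (1/21)/(u - 6) + (1/28)/(u + 1) - (1/12)/(u - 3). Integrate each term: (1/21) ln|(u - 6)| + (1/28) ln|(u + 1)| - (1/12) ln|(u - 3)| + C


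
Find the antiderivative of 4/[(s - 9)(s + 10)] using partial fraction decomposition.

Decompose: 4/[(s - 9)(s + 10)] = (4/19)/(s - 9) - (4/19)/(s + 10). Integrate each term: (4/19) ln|(s - 9)| - (4/19) ln|(s + 10)| + C


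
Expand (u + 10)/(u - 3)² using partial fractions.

(u + 10) = A(u - 3) + B. At u = 3: B = 1·3 + 10 = 13. Coeff of u: A = 1
Result: 1/(u - 3) + 13/(u - 3)²


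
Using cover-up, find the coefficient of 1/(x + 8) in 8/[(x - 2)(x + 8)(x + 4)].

Cover (x + 8), set x=-8: 8/[(-8 - 2)(-8 + 4)] = 1/5


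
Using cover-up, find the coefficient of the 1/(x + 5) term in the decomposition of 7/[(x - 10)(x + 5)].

Cover (x + 5), set x=-5: 7/((x - 10) at x=-5) = 7/(-15) = -7/15


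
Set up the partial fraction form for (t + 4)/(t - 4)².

Repeated linear factor: α/(t - 4) + β/(t - 4)²


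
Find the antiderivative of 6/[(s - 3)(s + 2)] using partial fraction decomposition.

Decompose: 6/[(s - 3)(s + 2)] = (6/5)/(s - 3) - (6/5)/(s + 2). Integrate each term: (6/5) ln|(s - 3)| - (6/5) ln|(s + 2)| + C


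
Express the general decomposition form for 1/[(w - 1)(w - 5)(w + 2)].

Three distinct linear factors: A/(w - 1) + B/(w - 5) + C/(w + 2)


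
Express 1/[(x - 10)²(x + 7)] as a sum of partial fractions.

Cover-up at x=-7: R = 1/(-7 - 10)² = 1/289. Cover-up at x=10: Q = 1/(10 + 7) = 1/17. Comparing x² coeff: P = -R = -1/289
Result: (-1/289)/(x - 10) + (1/17)/(x - 10)² + (1/289)/(x + 7)


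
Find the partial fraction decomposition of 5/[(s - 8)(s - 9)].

5/(s - 8)(s - 9) = α/(s - 8) + β/(s - 9). α = 5/(8 - 9) = -5, β = 5/(9 - 8) = 5
Result: -5/(s - 8) + 5/(s - 9)


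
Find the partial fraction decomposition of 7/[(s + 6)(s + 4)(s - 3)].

Using cover-up method: P = 7/18, Q = -1/2, R = 1/9
Result: (7/18)/(s + 6) - (1/2)/(s + 4) + (1/9)/(s - 3)


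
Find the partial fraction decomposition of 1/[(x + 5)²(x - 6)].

Cover-up at x=6: γ = 1/(6 + 5)² = 1/121. Cover-up at x=-5: β = 1/(-5 - 6) = -1/11. Comparing x² coeff: α = -γ = -1/121
Result: (-1/121)/(x + 5) - (1/11)/(x + 5)² + (1/121)/(x - 6)


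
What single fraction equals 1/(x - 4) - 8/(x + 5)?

Common denominator (x - 4)(x + 5). Numerator: 1(x + 5) - 8(x - 4) = (x + 5) - (8x - 32) = -7x + 37
Result: (-7x + 37)/[(x - 4)(x + 5)]


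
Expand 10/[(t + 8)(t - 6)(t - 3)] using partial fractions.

Using cover-up method: α = 5/77, β = 5/21, γ = -10/33
Result: (5/77)/(t + 8) + (5/21)/(t - 6) - (10/33)/(t - 3)


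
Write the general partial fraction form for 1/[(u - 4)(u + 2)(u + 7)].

Three distinct linear factors: α/(u - 4) + β/(u + 2) + γ/(u + 7)


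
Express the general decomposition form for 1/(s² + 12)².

Repeated quadratic factor: (Ps + Q)/(s² + 12) + (Rs + S)/(s² + 12)²


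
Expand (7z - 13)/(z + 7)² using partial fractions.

(7z - 13) = P(z + 7) + Q. At z = -7: Q = 7·(-7) - 13 = -62. Coeff of z: P = 7
Result: 7/(z + 7) - 62/(z + 7)²


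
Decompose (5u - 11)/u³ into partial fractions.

(5u - 11) = Au² + Bu + C. At u = 0: C = 5·0 - 11 = -11. Coefficients: A = 0, B = 5
Result: 5/u² - 11/u³


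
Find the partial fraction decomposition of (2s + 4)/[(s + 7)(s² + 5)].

At s=-7: P = (2·(-7) + 4)/((-7)² + 5) = -5/27. Q = -P = 5/27, R = 2 - (-7)·P = 19/27
Result: (-5/27)/(s + 7) + ((5/27)s + 19/27)/(s² + 5)


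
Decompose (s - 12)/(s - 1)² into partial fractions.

(s - 12) = P(s - 1) + Q. At s = 1: Q = 1·1 - 12 = -11. Coeff of s: P = 1
Result: 1/(s - 1) - 11/(s - 1)²


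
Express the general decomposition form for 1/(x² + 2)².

Repeated quadratic factor: (Ax + B)/(x² + 2) + (Cx + D)/(x² + 2)²


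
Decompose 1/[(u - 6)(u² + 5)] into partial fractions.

Cover-up at u = 6: A = 1/(6² + 5) = 1/41. Then B = -A = -1/41, C = -A·(0 + 6) = -6/41
Result: (1/41)/(u - 6) - ((1/41)u + 6/41)/(u² + 5)


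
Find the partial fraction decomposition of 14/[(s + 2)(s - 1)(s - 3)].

Using cover-up method: A = 14/15, B = -7/3, C = 7/5
Result: (14/15)/(s + 2) - (7/3)/(s - 1) + (7/5)/(s - 3)


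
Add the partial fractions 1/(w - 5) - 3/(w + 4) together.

Common denominator (w - 5)(w + 4). Numerator: 1(w + 4) - 3(w - 5) = (w + 4) - (3w - 15) = -2w + 19
Result: (-2w + 19)/[(w - 5)(w + 4)]


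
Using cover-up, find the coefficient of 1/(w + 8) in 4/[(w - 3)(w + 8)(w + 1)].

Cover (w + 8), set w=-8: 4/[(-8 - 3)(-8 + 1)] = 4/77


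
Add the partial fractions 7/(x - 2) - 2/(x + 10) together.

Common denominator (x - 2)(x + 10). Numerator: 7(x + 10) - 2(x - 2) = (7x + 70) - (2x - 4) = 5x + 74
Result: (5x + 74)/[(x - 2)(x + 10)]


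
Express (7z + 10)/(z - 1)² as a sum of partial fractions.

(7z + 10) = α(z - 1) + β. At z = 1: β = 7·1 + 10 = 17. Coeff of z: α = 7
Result: 7/(z - 1) + 17/(z - 1)²


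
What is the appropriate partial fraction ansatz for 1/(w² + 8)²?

Repeated quadratic factor: (αw + β)/(w² + 8) + (γw + δ)/(w² + 8)²


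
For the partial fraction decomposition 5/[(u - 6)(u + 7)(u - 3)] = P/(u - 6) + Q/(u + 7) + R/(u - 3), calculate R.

Cover-up at u = 3: R = 5/[(3 - 6)(3 + 7)] = 5/[(-3)(10)] = -5/30 = -1/6


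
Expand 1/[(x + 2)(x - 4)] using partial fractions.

1/(x + 2)(x - 4) = P/(x + 2) + Q/(x - 4). P = 1/(-2 - 4) = -1/6, Q = 1/(4 + 2) = 1/6
Result: (-1/6)/(x + 2) + (1/6)/(x - 4)


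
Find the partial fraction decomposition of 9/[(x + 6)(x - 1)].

9/(x + 6)(x - 1) = A/(x + 6) + B/(x - 1). A = 9/(-6 - 1) = -9/7, B = 9/(1 + 6) = 9/7
Result: (-9/7)/(x + 6) + (9/7)/(x - 1)
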